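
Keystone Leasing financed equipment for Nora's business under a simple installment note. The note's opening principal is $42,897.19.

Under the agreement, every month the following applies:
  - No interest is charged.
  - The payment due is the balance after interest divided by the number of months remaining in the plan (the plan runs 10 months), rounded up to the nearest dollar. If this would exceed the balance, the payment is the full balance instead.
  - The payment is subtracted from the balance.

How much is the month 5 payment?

$4,290.00

# | Opening | Payment | End bal
1 | $42,897.19 | $4,290.00 | $38,607.19
2 | $38,607.19 | $4,290.00 | $34,317.19
3 | $34,317.19 | $4,290.00 | $30,027.19
4 | $30,027.19 | $4,290.00 | $25,737.19
5 | $25,737.19 | $4,290.00 | $21,447.19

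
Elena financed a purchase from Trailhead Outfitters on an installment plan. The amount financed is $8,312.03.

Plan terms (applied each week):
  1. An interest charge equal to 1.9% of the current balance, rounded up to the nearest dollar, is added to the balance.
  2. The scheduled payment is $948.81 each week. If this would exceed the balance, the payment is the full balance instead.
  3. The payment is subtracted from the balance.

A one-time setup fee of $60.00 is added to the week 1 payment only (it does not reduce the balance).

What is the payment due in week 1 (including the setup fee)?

$1,008.81

# | Opening | Interest | Payment | Fee | End bal
1 | $8,312.03 | $158.00 | $948.81 | $60.00 | $7,521.22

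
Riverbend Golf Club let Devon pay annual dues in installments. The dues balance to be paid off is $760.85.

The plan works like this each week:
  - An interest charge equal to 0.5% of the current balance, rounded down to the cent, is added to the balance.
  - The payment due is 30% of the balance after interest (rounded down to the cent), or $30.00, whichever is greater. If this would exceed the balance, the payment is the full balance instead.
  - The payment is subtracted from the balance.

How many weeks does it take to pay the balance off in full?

Week 1: $760.85 +$3.80 interest = $764.65; pay $229.39 → $535.26
Week 2: $535.26 +$2.67 interest = $537.93; pay $161.37 → $376.56
Week 3: $376.56 +$1.88 interest = $378.44; pay $113.53 → $264.91
Week 4: $264.91 +$1.32 interest = $266.23; pay $79.86 → $186.37
Week 5: $186.37 +$0.93 interest = $187.30; pay $56.19 → $131.11
Week 6: $131.11 +$0.65 interest = $131.76; pay $39.52 → $92.24
Week 7: $92.24 +$0.46 interest = $92.70; pay $30.00 → $62.70
Week 8: $62.70 +$0.31 interest = $63.01; pay $30.00 → $33.01
Week 9: $33.01 +$0.16 interest = $33.17; pay $30.00 → $3.17
Week 10: $3.17 +$0.01 interest = $3.18; pay $3.18 → $0.00
Balance reaches $0.00 in week 10.

10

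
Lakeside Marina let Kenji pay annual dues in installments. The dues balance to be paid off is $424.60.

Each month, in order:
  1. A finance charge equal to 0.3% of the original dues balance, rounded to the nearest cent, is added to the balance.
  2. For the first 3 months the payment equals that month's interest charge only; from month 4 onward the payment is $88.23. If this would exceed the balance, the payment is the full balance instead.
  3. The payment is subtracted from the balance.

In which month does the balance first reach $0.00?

# | Opening | Interest | Payment | End bal
1 | $424.60 | $1.27 | $1.27 | $424.60
2 | $424.60 | $1.27 | $1.27 | $424.60
3 | $424.60 | $1.27 | $1.27 | $424.60
4 | $424.60 | $1.27 | $88.23 | $337.64
5 | $337.64 | $1.27 | $88.23 | $250.68
6 | $250.68 | $1.27 | $88.23 | $163.72
7 | $163.72 | $1.27 | $88.23 | $76.76
8 | $76.76 | $1.27 | $78.03 | $0.00
Balance reaches $0.00 in month 8.

8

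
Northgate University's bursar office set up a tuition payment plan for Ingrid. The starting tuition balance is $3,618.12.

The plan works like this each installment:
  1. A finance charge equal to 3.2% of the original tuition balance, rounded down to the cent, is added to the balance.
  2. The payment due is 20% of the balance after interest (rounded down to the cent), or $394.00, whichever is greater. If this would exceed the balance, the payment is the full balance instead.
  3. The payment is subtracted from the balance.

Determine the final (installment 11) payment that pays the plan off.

Installment 1: opening $3,618.12; interest $115.77 → $3,733.89; payment $746.77; balance $2,987.12
Installment 2: opening $2,987.12; interest $115.77 → $3,102.89; payment $620.57; balance $2,482.32
Installment 3: opening $2,482.32; interest $115.77 → $2,598.09; payment $519.61; balance $2,078.48
Installment 4: opening $2,078.48; interest $115.77 → $2,194.25; payment $438.85; balance $1,755.40
Installment 5: opening $1,755.40; interest $115.77 → $1,871.17; payment $394.00; balance $1,477.17
Installment 6: opening $1,477.17; interest $115.77 → $1,592.94; payment $394.00; balance $1,198.94
Installment 7: opening $1,198.94; interest $115.77 → $1,314.71; payment $394.00; balance $920.71
Installment 8: opening $920.71; interest $115.77 → $1,036.48; payment $394.00; balance $642.48
Installment 9: opening $642.48; interest $115.77 → $758.25; payment $394.00; balance $364.25
Installment 10: opening $364.25; interest $115.77 → $480.02; payment $394.00; balance $86.02
Installment 11: opening $86.02; interest $115.77 → $201.79; payment $201.79; balance $0.00

$201.79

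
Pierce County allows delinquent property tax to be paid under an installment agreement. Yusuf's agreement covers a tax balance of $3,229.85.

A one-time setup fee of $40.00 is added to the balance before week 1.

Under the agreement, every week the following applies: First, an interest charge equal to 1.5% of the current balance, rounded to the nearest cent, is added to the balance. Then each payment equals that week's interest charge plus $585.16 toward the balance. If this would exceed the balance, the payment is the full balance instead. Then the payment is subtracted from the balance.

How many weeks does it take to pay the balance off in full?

6

Week 1: opening $3,269.85; interest $49.05 → $3,318.90; payment $634.21; balance $2,684.69
Week 2: opening $2,684.69; interest $40.27 → $2,724.96; payment $625.43; balance $2,099.53
Week 3: opening $2,099.53; interest $31.49 → $2,131.02; payment $616.65; balance $1,514.37
Week 4: opening $1,514.37; interest $22.72 → $1,537.09; payment $607.88; balance $929.21
Week 5: opening $929.21; interest $13.94 → $943.15; payment $599.10; balance $344.05
Week 6: opening $344.05; interest $5.16 → $349.21; payment $349.21; balance $0.00
Balance reaches $0.00 in week 6.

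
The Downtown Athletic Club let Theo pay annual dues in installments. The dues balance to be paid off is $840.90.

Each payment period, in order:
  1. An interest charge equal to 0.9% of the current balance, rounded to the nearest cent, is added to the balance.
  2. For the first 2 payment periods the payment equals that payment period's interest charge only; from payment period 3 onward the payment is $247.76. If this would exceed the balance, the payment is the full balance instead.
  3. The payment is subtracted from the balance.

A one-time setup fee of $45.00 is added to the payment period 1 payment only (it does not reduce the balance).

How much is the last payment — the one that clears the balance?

$114.85

Payment period 1: opening $840.90; interest $7.57 → $848.47; payment $7.57 (+ $45.00 fee); balance $840.90
Payment period 2: opening $840.90; interest $7.57 → $848.47; payment $7.57; balance $840.90
Payment period 3: opening $840.90; interest $7.57 → $848.47; payment $247.76; balance $600.71
Payment period 4: opening $600.71; interest $5.41 → $606.12; payment $247.76; balance $358.36
Payment period 5: opening $358.36; interest $3.23 → $361.59; payment $247.76; balance $113.83
Payment period 6: opening $113.83; interest $1.02 → $114.85; payment $114.85; balance $0.00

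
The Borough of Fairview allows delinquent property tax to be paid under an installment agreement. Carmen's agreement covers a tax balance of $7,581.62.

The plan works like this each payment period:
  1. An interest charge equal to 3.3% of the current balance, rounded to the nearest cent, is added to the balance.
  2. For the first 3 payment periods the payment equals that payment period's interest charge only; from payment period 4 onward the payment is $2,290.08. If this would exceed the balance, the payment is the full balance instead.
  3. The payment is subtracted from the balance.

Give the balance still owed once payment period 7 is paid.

$0.00

Payment period 1: opening $7,581.62; interest $250.19 → $7,831.81; payment $250.19; balance $7,581.62
Payment period 2: opening $7,581.62; interest $250.19 → $7,831.81; payment $250.19; balance $7,581.62
Payment period 3: opening $7,581.62; interest $250.19 → $7,831.81; payment $250.19; balance $7,581.62
Payment period 4: opening $7,581.62; interest $250.19 → $7,831.81; payment $2,290.08; balance $5,541.73
Payment period 5: opening $5,541.73; interest $182.88 → $5,724.61; payment $2,290.08; balance $3,434.53
Payment period 6: opening $3,434.53; interest $113.34 → $3,547.87; payment $2,290.08; balance $1,257.79
Payment period 7: opening $1,257.79; interest $41.51 → $1,299.30; payment $1,299.30; balance $0.00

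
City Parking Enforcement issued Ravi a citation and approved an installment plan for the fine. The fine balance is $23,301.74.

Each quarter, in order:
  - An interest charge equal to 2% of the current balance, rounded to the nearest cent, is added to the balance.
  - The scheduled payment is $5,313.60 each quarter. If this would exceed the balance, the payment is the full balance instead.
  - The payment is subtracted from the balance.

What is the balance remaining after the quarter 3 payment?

Quarter 1: opening $23,301.74; interest $466.03 → $23,767.77; payment $5,313.60; balance $18,454.17
Quarter 2: opening $18,454.17; interest $369.08 → $18,823.25; payment $5,313.60; balance $13,509.65
Quarter 3: opening $13,509.65; interest $270.19 → $13,779.84; payment $5,313.60; balance $8,466.24

$8,466.24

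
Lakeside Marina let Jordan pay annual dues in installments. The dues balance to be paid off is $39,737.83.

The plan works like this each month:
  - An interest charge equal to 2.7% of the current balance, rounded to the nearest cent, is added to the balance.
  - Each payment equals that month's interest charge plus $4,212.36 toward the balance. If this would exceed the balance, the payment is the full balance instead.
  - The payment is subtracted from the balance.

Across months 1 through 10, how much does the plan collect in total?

Month 1: $39,737.83 +$1,072.92 interest = $40,810.75; pay $5,285.28 → $35,525.47
Month 2: $35,525.47 +$959.19 interest = $36,484.66; pay $5,171.55 → $31,313.11
Month 3: $31,313.11 +$845.45 interest = $32,158.56; pay $5,057.81 → $27,100.75
Month 4: $27,100.75 +$731.72 interest = $27,832.47; pay $4,944.08 → $22,888.39
Month 5: $22,888.39 +$617.99 interest = $23,506.38; pay $4,830.35 → $18,676.03
Month 6: $18,676.03 +$504.25 interest = $19,180.28; pay $4,716.61 → $14,463.67
Month 7: $14,463.67 +$390.52 interest = $14,854.19; pay $4,602.88 → $10,251.31
Month 8: $10,251.31 +$276.79 interest = $10,528.10; pay $4,489.15 → $6,038.95
Month 9: $6,038.95 +$163.05 interest = $6,202.00; pay $4,375.41 → $1,826.59
Month 10: $1,826.59 +$49.32 interest = $1,875.91; pay $1,875.91 → $0.00
Total paid: $45,349.03

$45,349.03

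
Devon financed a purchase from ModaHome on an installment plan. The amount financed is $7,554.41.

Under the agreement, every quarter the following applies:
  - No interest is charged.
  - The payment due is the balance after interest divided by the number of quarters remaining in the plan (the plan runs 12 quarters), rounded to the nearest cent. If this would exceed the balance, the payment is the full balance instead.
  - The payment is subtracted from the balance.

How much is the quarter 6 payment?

# | Opening | Payment | End bal
1 | $7,554.41 | $629.53 | $6,924.88
2 | $6,924.88 | $629.53 | $6,295.35
3 | $6,295.35 | $629.54 | $5,665.81
4 | $5,665.81 | $629.53 | $5,036.28
5 | $5,036.28 | $629.54 | $4,406.74
6 | $4,406.74 | $629.53 | $3,777.21

$629.53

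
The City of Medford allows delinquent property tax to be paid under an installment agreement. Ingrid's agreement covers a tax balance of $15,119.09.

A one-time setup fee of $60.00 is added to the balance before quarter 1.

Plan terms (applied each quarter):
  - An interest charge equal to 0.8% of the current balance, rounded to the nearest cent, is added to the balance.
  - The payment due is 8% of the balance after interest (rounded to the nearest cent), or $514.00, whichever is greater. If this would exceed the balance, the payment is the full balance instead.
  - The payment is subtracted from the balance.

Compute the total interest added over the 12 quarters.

$995.40

Quarter 1: $15,179.09 +$121.43 interest = $15,300.52; pay $1,224.04 → $14,076.48
Quarter 2: $14,076.48 +$112.61 interest = $14,189.09; pay $1,135.13 → $13,053.96
Quarter 3: $13,053.96 +$104.43 interest = $13,158.39; pay $1,052.67 → $12,105.72
Quarter 4: $12,105.72 +$96.85 interest = $12,202.57; pay $976.21 → $11,226.36
Quarter 5: $11,226.36 +$89.81 interest = $11,316.17; pay $905.29 → $10,410.88
Quarter 6: $10,410.88 +$83.29 interest = $10,494.17; pay $839.53 → $9,654.64
Quarter 7: $9,654.64 +$77.24 interest = $9,731.88; pay $778.55 → $8,953.33
Quarter 8: $8,953.33 +$71.63 interest = $9,024.96; pay $722.00 → $8,302.96
Quarter 9: $8,302.96 +$66.42 interest = $8,369.38; pay $669.55 → $7,699.83
Quarter 10: $7,699.83 +$61.60 interest = $7,761.43; pay $620.91 → $7,140.52
Quarter 11: $7,140.52 +$57.12 interest = $7,197.64; pay $575.81 → $6,621.83
Quarter 12: $6,621.83 +$52.97 interest = $6,674.80; pay $533.98 → $6,140.82
Total interest: $121.43 + $112.61 + $104.43 + $96.85 + $89.81 + $83.29 + $77.24 + $71.63 + $66.42 + $61.60 + $57.12 + $52.97 = $995.40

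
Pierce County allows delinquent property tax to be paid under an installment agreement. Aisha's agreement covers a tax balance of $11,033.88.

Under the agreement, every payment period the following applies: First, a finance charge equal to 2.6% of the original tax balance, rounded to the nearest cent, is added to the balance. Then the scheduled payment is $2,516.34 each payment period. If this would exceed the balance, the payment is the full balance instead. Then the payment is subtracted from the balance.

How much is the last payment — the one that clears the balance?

Payment period 1: $11,033.88 +$286.88 interest = $11,320.76; pay $2,516.34 → $8,804.42
Payment period 2: $8,804.42 +$286.88 interest = $9,091.30; pay $2,516.34 → $6,574.96
Payment period 3: $6,574.96 +$286.88 interest = $6,861.84; pay $2,516.34 → $4,345.50
Payment period 4: $4,345.50 +$286.88 interest = $4,632.38; pay $2,516.34 → $2,116.04
Payment period 5: $2,116.04 +$286.88 interest = $2,402.92; pay $2,402.92 → $0.00

$2,402.92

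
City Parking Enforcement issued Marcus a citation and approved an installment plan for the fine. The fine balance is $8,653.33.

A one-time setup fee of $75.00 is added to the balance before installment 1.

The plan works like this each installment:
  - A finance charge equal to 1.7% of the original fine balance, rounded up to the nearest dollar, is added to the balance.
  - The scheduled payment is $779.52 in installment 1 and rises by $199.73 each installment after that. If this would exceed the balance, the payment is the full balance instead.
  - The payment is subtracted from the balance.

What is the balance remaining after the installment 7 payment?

# | Opening | Interest | Payment | End bal
1 | $8,728.33 | $148.00 | $779.52 | $8,096.81
2 | $8,096.81 | $148.00 | $979.25 | $7,265.56
3 | $7,265.56 | $148.00 | $1,178.98 | $6,234.58
4 | $6,234.58 | $148.00 | $1,378.71 | $5,003.87
5 | $5,003.87 | $148.00 | $1,578.44 | $3,573.43
6 | $3,573.43 | $148.00 | $1,778.17 | $1,943.26
7 | $1,943.26 | $148.00 | $1,977.90 | $113.36

$113.36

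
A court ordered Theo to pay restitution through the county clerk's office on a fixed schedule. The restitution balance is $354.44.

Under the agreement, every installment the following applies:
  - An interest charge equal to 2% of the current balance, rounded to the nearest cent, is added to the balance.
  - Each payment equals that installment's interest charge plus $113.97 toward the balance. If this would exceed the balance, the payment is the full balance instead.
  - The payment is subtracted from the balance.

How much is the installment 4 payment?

# | Opening | Interest | Payment | End bal
1 | $354.44 | $7.09 | $121.06 | $240.47
2 | $240.47 | $4.81 | $118.78 | $126.50
3 | $126.50 | $2.53 | $116.50 | $12.53
4 | $12.53 | $0.25 | $12.78 | $0.00

$12.78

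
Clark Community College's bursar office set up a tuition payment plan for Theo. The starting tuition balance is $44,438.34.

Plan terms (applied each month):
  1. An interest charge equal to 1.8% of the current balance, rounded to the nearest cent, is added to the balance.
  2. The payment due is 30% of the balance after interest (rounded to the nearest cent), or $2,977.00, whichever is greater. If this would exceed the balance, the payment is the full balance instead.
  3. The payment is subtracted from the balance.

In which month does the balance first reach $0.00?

8

Month 1: $44,438.34 +$799.89 interest = $45,238.23; pay $13,571.47 → $31,666.76
Month 2: $31,666.76 +$570.00 interest = $32,236.76; pay $9,671.03 → $22,565.73
Month 3: $22,565.73 +$406.18 interest = $22,971.91; pay $6,891.57 → $16,080.34
Month 4: $16,080.34 +$289.45 interest = $16,369.79; pay $4,910.94 → $11,458.85
Month 5: $11,458.85 +$206.26 interest = $11,665.11; pay $3,499.53 → $8,165.58
Month 6: $8,165.58 +$146.98 interest = $8,312.56; pay $2,977.00 → $5,335.56
Month 7: $5,335.56 +$96.04 interest = $5,431.60; pay $2,977.00 → $2,454.60
Month 8: $2,454.60 +$44.18 interest = $2,498.78; pay $2,498.78 → $0.00
Balance reaches $0.00 in month 8.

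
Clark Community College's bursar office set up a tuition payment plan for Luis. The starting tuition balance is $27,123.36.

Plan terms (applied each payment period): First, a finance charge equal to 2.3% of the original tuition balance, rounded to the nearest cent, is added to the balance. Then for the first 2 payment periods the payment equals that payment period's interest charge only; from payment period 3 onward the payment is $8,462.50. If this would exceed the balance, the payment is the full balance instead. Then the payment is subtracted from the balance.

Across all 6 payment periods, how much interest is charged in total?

# | Opening | Interest | Payment | End bal
1 | $27,123.36 | $623.84 | $623.84 | $27,123.36
2 | $27,123.36 | $623.84 | $623.84 | $27,123.36
3 | $27,123.36 | $623.84 | $8,462.50 | $19,284.70
4 | $19,284.70 | $623.84 | $8,462.50 | $11,446.04
5 | $11,446.04 | $623.84 | $8,462.50 | $3,607.38
6 | $3,607.38 | $623.84 | $4,231.22 | $0.00
Total interest: $623.84 + $623.84 + $623.84 + $623.84 + $623.84 + $623.84 = $3,743.04

$3,743.04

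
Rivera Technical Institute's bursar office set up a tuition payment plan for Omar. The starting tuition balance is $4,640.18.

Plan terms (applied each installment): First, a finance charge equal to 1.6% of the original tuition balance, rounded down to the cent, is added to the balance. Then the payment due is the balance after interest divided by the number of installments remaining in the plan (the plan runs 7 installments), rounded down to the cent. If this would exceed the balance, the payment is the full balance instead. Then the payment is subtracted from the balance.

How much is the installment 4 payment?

# | Opening | Interest | Payment | End bal
1 | $4,640.18 | $74.24 | $673.48 | $4,040.94
2 | $4,040.94 | $74.24 | $685.86 | $3,429.32
3 | $3,429.32 | $74.24 | $700.71 | $2,802.85
4 | $2,802.85 | $74.24 | $719.27 | $2,157.82

$719.27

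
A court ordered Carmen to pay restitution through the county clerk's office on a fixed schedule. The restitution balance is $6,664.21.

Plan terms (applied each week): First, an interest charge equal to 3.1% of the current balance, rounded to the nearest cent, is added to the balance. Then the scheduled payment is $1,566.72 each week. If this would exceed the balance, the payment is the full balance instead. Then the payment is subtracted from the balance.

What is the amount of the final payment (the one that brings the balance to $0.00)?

Week 1: opening $6,664.21; interest $206.59 → $6,870.80; payment $1,566.72; balance $5,304.08
Week 2: opening $5,304.08; interest $164.43 → $5,468.51; payment $1,566.72; balance $3,901.79
Week 3: opening $3,901.79; interest $120.96 → $4,022.75; payment $1,566.72; balance $2,456.03
Week 4: opening $2,456.03; interest $76.14 → $2,532.17; payment $1,566.72; balance $965.45
Week 5: opening $965.45; interest $29.93 → $995.38; payment $995.38; balance $0.00

$995.38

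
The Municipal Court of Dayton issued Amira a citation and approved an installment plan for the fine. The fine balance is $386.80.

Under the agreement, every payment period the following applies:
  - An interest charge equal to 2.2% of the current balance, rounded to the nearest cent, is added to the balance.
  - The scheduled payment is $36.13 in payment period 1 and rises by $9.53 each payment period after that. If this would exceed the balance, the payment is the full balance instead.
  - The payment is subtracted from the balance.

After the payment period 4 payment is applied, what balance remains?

$214.59

Payment period 1: $386.80 +$8.51 interest = $395.31; pay $36.13 → $359.18
Payment period 2: $359.18 +$7.90 interest = $367.08; pay $45.66 → $321.42
Payment period 3: $321.42 +$7.07 interest = $328.49; pay $55.19 → $273.30
Payment period 4: $273.30 +$6.01 interest = $279.31; pay $64.72 → $214.59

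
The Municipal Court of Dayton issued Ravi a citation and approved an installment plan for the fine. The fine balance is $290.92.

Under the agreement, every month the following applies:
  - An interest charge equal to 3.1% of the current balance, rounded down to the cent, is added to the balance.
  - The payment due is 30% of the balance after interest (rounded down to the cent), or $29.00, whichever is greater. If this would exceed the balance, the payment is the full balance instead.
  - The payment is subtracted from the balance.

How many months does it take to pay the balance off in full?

7

Month 1: opening $290.92; interest $9.01 → $299.93; payment $89.97; balance $209.96
Month 2: opening $209.96; interest $6.50 → $216.46; payment $64.93; balance $151.53
Month 3: opening $151.53; interest $4.69 → $156.22; payment $46.86; balance $109.36
Month 4: opening $109.36; interest $3.39 → $112.75; payment $33.82; balance $78.93
Month 5: opening $78.93; interest $2.44 → $81.37; payment $29.00; balance $52.37
Month 6: opening $52.37; interest $1.62 → $53.99; payment $29.00; balance $24.99
Month 7: opening $24.99; interest $0.77 → $25.76; payment $25.76; balance $0.00
Balance reaches $0.00 in month 7.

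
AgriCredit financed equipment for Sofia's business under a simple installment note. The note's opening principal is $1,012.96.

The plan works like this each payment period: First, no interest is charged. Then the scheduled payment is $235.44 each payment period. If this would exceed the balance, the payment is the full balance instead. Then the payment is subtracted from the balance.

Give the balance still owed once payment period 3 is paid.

Payment period 1: opening $1,012.96; payment $235.44; balance $777.52
Payment period 2: opening $777.52; payment $235.44; balance $542.08
Payment period 3: opening $542.08; payment $235.44; balance $306.64

$306.64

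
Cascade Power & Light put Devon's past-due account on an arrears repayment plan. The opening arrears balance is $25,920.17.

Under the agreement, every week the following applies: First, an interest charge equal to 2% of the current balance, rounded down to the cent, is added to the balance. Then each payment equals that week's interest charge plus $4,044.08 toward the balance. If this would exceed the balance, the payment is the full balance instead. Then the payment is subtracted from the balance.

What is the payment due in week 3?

$4,400.72

Week 1: opening $25,920.17; interest $518.40 → $26,438.57; payment $4,562.48; balance $21,876.09
Week 2: opening $21,876.09; interest $437.52 → $22,313.61; payment $4,481.60; balance $17,832.01
Week 3: opening $17,832.01; interest $356.64 → $18,188.65; payment $4,400.72; balance $13,787.93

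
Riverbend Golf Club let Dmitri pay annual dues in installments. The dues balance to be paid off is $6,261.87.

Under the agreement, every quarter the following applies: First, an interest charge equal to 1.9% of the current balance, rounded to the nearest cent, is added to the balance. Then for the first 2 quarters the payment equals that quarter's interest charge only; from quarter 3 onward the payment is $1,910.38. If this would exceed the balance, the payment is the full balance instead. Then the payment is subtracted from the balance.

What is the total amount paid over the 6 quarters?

$6,768.92

Quarter 1: $6,261.87 +$118.98 interest = $6,380.85; pay $118.98 → $6,261.87
Quarter 2: $6,261.87 +$118.98 interest = $6,380.85; pay $118.98 → $6,261.87
Quarter 3: $6,261.87 +$118.98 interest = $6,380.85; pay $1,910.38 → $4,470.47
Quarter 4: $4,470.47 +$84.94 interest = $4,555.41; pay $1,910.38 → $2,645.03
Quarter 5: $2,645.03 +$50.26 interest = $2,695.29; pay $1,910.38 → $784.91
Quarter 6: $784.91 +$14.91 interest = $799.82; pay $799.82 → $0.00
Total paid: $6,768.92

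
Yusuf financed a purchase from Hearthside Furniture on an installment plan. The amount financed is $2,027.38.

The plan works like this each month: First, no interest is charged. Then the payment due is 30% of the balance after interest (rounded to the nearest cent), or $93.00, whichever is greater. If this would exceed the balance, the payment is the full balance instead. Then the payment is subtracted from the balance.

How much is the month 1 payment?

# | Opening | Payment | End bal
1 | $2,027.38 | $608.21 | $1,419.17

$608.21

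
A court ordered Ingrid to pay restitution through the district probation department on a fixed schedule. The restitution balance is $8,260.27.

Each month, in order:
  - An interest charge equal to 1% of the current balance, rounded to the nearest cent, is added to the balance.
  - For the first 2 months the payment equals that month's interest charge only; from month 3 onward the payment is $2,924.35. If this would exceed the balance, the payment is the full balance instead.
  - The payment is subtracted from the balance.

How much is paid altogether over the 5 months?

$8,587.74

Month 1: $8,260.27 +$82.60 interest = $8,342.87; pay $82.60 → $8,260.27
Month 2: $8,260.27 +$82.60 interest = $8,342.87; pay $82.60 → $8,260.27
Month 3: $8,260.27 +$82.60 interest = $8,342.87; pay $2,924.35 → $5,418.52
Month 4: $5,418.52 +$54.19 interest = $5,472.71; pay $2,924.35 → $2,548.36
Month 5: $2,548.36 +$25.48 interest = $2,573.84; pay $2,573.84 → $0.00
Total paid: $8,587.74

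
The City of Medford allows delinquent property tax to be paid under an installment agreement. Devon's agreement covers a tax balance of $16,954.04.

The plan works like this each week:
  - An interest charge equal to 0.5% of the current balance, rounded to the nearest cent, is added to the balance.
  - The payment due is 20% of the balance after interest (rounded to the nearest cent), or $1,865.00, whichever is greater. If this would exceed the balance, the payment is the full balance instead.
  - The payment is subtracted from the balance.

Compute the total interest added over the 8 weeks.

Week 1: opening $16,954.04; interest $84.77 → $17,038.81; payment $3,407.76; balance $13,631.05
Week 2: opening $13,631.05; interest $68.16 → $13,699.21; payment $2,739.84; balance $10,959.37
Week 3: opening $10,959.37; interest $54.80 → $11,014.17; payment $2,202.83; balance $8,811.34
Week 4: opening $8,811.34; interest $44.06 → $8,855.40; payment $1,865.00; balance $6,990.40
Week 5: opening $6,990.40; interest $34.95 → $7,025.35; payment $1,865.00; balance $5,160.35
Week 6: opening $5,160.35; interest $25.80 → $5,186.15; payment $1,865.00; balance $3,321.15
Week 7: opening $3,321.15; interest $16.61 → $3,337.76; payment $1,865.00; balance $1,472.76
Week 8: opening $1,472.76; interest $7.36 → $1,480.12; payment $1,480.12; balance $0.00
Total interest: $84.77 + $68.16 + $54.80 + $44.06 + $34.95 + $25.80 + $16.61 + $7.36 = $336.51

$336.51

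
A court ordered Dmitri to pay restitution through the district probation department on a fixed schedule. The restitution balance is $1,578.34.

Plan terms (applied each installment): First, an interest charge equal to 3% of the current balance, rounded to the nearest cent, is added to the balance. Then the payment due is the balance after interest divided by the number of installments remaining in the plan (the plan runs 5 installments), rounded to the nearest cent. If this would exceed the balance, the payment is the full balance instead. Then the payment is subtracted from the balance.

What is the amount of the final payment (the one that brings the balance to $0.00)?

$365.95

Installment 1: $1,578.34 +$47.35 interest = $1,625.69; pay $325.14 → $1,300.55
Installment 2: $1,300.55 +$39.02 interest = $1,339.57; pay $334.89 → $1,004.68
Installment 3: $1,004.68 +$30.14 interest = $1,034.82; pay $344.94 → $689.88
Installment 4: $689.88 +$20.70 interest = $710.58; pay $355.29 → $355.29
Installment 5: $355.29 +$10.66 interest = $365.95; pay $365.95 → $0.00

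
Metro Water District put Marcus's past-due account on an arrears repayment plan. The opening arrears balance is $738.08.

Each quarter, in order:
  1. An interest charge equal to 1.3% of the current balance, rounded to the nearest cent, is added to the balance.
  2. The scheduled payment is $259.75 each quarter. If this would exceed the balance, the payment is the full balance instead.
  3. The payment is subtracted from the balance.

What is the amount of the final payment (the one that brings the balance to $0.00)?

# | Opening | Interest | Payment | End bal
1 | $738.08 | $9.60 | $259.75 | $487.93
2 | $487.93 | $6.34 | $259.75 | $234.52
3 | $234.52 | $3.05 | $237.57 | $0.00

$237.57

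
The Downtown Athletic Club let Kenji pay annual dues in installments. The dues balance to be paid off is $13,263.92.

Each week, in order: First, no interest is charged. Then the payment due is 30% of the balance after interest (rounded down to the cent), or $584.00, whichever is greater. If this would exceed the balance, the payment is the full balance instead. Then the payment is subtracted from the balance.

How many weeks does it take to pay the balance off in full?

Week 1: opening $13,263.92; payment $3,979.17; balance $9,284.75
Week 2: opening $9,284.75; payment $2,785.42; balance $6,499.33
Week 3: opening $6,499.33; payment $1,949.79; balance $4,549.54
Week 4: opening $4,549.54; payment $1,364.86; balance $3,184.68
Week 5: opening $3,184.68; payment $955.40; balance $2,229.28
Week 6: opening $2,229.28; payment $668.78; balance $1,560.50
Week 7: opening $1,560.50; payment $584.00; balance $976.50
Week 8: opening $976.50; payment $584.00; balance $392.50
Week 9: opening $392.50; payment $392.50; balance $0.00
Balance reaches $0.00 in week 9.

9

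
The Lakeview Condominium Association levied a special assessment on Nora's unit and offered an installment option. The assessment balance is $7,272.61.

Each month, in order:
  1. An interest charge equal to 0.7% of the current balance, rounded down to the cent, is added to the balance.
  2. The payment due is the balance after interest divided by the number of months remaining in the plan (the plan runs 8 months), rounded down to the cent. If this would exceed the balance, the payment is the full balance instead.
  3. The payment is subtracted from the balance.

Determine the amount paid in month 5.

$941.34

Month 1: opening $7,272.61; interest $50.90 → $7,323.51; payment $915.43; balance $6,408.08
Month 2: opening $6,408.08; interest $44.85 → $6,452.93; payment $921.84; balance $5,531.09
Month 3: opening $5,531.09; interest $38.71 → $5,569.80; payment $928.30; balance $4,641.50
Month 4: opening $4,641.50; interest $32.49 → $4,673.99; payment $934.79; balance $3,739.20
Month 5: opening $3,739.20; interest $26.17 → $3,765.37; payment $941.34; balance $2,824.03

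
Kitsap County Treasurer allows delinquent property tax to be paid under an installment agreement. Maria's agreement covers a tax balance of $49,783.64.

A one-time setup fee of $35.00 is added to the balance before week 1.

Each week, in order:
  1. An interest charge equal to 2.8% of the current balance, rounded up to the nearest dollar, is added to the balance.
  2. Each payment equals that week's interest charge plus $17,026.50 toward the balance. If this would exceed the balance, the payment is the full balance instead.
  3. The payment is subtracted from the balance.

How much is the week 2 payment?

$17,945.50

Week 1: opening $49,818.64; interest $1,395.00 → $51,213.64; payment $18,421.50; balance $32,792.14
Week 2: opening $32,792.14; interest $919.00 → $33,711.14; payment $17,945.50; balance $15,765.64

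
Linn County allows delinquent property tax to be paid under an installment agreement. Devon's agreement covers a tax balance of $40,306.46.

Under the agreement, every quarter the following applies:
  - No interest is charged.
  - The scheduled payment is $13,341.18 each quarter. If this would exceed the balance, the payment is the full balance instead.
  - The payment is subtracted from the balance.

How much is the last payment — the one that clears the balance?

Quarter 1: $40,306.46 − $13,341.18 → $26,965.28
Quarter 2: $26,965.28 − $13,341.18 → $13,624.10
Quarter 3: $13,624.10 − $13,341.18 → $282.92
Quarter 4: $282.92 − $282.92 → $0.00

$282.92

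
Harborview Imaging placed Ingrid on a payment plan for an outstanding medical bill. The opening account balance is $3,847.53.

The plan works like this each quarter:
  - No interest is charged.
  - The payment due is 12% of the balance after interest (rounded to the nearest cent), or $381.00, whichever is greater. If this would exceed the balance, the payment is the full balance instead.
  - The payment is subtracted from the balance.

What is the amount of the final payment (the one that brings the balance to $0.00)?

$312.53

# | Opening | Payment | End bal
1 | $3,847.53 | $461.70 | $3,385.83
2 | $3,385.83 | $406.30 | $2,979.53
3 | $2,979.53 | $381.00 | $2,598.53
4 | $2,598.53 | $381.00 | $2,217.53
5 | $2,217.53 | $381.00 | $1,836.53
6 | $1,836.53 | $381.00 | $1,455.53
7 | $1,455.53 | $381.00 | $1,074.53
8 | $1,074.53 | $381.00 | $693.53
9 | $693.53 | $381.00 | $312.53
10 | $312.53 | $312.53 | $0.00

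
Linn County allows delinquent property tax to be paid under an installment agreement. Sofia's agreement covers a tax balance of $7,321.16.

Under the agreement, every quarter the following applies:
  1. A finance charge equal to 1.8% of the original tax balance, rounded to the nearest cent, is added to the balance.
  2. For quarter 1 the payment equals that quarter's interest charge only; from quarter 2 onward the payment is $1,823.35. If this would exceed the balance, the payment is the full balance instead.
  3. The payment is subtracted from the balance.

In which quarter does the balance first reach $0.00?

6

Quarter 1: $7,321.16 +$131.78 interest = $7,452.94; pay $131.78 → $7,321.16
Quarter 2: $7,321.16 +$131.78 interest = $7,452.94; pay $1,823.35 → $5,629.59
Quarter 3: $5,629.59 +$131.78 interest = $5,761.37; pay $1,823.35 → $3,938.02
Quarter 4: $3,938.02 +$131.78 interest = $4,069.80; pay $1,823.35 → $2,246.45
Quarter 5: $2,246.45 +$131.78 interest = $2,378.23; pay $1,823.35 → $554.88
Quarter 6: $554.88 +$131.78 interest = $686.66; pay $686.66 → $0.00
Balance reaches $0.00 in quarter 6.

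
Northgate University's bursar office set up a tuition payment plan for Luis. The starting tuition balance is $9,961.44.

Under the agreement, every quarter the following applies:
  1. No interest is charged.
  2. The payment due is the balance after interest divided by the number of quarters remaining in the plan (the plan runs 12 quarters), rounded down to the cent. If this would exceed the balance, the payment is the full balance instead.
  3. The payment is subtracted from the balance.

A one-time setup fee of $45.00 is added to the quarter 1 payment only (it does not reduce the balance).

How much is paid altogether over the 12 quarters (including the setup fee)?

$10,006.44

Quarter 1: opening $9,961.44; payment $830.12 (+ $45.00 fee); balance $9,131.32
Quarter 2: opening $9,131.32; payment $830.12; balance $8,301.20
Quarter 3: opening $8,301.20; payment $830.12; balance $7,471.08
Quarter 4: opening $7,471.08; payment $830.12; balance $6,640.96
Quarter 5: opening $6,640.96; payment $830.12; balance $5,810.84
Quarter 6: opening $5,810.84; payment $830.12; balance $4,980.72
Quarter 7: opening $4,980.72; payment $830.12; balance $4,150.60
Quarter 8: opening $4,150.60; payment $830.12; balance $3,320.48
Quarter 9: opening $3,320.48; payment $830.12; balance $2,490.36
Quarter 10: opening $2,490.36; payment $830.12; balance $1,660.24
Quarter 11: opening $1,660.24; payment $830.12; balance $830.12
Quarter 12: opening $830.12; payment $830.12; balance $0.00
Total paid: $10,006.44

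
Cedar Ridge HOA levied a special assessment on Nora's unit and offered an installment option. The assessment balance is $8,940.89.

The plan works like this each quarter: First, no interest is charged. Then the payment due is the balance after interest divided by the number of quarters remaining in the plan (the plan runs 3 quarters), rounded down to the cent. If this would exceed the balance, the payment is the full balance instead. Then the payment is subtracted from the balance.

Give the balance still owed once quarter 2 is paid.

Quarter 1: $8,940.89 − $2,980.29 → $5,960.60
Quarter 2: $5,960.60 − $2,980.30 → $2,980.30

$2,980.30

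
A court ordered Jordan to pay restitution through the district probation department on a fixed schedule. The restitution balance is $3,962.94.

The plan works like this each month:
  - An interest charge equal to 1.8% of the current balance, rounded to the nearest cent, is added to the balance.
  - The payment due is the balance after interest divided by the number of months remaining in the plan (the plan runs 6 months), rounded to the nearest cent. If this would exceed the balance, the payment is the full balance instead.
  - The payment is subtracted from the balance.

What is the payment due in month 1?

$672.38

Month 1: opening $3,962.94; interest $71.33 → $4,034.27; payment $672.38; balance $3,361.89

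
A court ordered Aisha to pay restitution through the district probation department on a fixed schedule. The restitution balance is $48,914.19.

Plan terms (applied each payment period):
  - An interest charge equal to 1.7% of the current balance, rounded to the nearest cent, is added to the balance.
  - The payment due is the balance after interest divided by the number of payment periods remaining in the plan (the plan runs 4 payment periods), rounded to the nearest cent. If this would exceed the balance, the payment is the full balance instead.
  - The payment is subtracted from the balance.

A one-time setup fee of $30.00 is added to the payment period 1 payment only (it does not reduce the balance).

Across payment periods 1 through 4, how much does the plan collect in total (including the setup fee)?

Payment period 1: opening $48,914.19; interest $831.54 → $49,745.73; payment $12,436.43 (+ $30.00 fee); balance $37,309.30
Payment period 2: opening $37,309.30; interest $634.26 → $37,943.56; payment $12,647.85; balance $25,295.71
Payment period 3: opening $25,295.71; interest $430.03 → $25,725.74; payment $12,862.87; balance $12,862.87
Payment period 4: opening $12,862.87; interest $218.67 → $13,081.54; payment $13,081.54; balance $0.00
Total paid: $51,058.69

$51,058.69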